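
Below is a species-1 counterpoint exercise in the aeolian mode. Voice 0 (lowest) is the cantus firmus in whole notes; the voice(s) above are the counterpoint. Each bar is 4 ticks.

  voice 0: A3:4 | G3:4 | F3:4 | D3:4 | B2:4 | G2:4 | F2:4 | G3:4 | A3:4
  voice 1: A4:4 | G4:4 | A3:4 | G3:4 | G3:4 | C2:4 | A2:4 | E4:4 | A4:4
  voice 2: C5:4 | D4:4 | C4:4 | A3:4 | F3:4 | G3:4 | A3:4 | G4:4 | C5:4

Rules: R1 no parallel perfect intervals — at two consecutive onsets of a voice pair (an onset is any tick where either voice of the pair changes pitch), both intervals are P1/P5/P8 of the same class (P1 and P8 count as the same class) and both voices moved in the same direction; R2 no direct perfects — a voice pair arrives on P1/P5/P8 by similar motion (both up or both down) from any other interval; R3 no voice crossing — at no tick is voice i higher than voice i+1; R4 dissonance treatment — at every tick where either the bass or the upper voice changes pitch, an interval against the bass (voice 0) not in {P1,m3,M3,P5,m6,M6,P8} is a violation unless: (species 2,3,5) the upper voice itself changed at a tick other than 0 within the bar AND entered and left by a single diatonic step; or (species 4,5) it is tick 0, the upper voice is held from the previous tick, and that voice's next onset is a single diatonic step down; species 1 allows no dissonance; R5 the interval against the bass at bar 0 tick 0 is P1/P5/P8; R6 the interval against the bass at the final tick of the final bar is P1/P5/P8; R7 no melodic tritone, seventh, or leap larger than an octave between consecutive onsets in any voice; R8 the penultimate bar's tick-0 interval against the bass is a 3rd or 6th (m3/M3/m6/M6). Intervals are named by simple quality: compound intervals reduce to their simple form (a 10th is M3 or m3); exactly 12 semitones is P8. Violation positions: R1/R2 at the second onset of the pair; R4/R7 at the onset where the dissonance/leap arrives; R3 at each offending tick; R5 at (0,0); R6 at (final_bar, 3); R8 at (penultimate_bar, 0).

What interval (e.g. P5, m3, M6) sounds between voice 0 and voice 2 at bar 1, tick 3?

voice 0=G3 voice 2=D4 -> P5

P5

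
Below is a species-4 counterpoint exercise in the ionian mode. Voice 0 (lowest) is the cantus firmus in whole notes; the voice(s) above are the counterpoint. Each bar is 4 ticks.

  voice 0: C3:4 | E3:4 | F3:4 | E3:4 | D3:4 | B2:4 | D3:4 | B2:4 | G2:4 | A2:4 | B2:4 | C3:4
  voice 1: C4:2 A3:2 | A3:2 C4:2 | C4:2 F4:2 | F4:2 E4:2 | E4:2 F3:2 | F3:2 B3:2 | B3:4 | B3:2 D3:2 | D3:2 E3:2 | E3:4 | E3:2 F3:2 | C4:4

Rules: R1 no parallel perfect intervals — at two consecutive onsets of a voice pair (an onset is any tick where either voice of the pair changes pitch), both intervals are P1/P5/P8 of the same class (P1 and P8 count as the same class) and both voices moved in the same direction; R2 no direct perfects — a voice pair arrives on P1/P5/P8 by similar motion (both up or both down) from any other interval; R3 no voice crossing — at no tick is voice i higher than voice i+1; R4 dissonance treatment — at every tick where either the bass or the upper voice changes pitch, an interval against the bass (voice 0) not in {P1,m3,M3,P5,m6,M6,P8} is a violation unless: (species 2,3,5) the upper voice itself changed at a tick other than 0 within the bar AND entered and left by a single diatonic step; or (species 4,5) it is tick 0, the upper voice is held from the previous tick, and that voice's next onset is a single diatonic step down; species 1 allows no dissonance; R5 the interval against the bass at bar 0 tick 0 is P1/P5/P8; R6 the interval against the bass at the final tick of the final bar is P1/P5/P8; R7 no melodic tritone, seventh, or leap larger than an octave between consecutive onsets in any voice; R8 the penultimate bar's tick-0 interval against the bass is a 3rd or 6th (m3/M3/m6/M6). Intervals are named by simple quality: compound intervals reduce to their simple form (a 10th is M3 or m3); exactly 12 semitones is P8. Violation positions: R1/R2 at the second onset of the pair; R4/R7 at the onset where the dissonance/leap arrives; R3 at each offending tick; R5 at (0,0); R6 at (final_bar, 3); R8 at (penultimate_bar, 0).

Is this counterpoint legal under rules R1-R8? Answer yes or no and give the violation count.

No (9 violations)

bar 0: v0=C3 v1=C4 (P8)
bar 1: v0=E3 v1=A3 (P4)
bar 2: v0=F3 v1=C4 (P5)
bar 3: v0=E3 v1=F4 (m2)
bar 4: v0=D3 v1=E4 (M2)
bar 5: v0=B2 v1=F3 (TT)
bar 6: v0=D3 v1=B3 (M6)
bar 7: v0=B2 v1=B3 (P8)
bar 8: v0=G2 v1=D3 (P5)
bar 9: v0=A2 v1=E3 (P5)
bar 10: v0=B2 v1=E3 (P4)
bar 11: v0=C3 v1=C4 (P8)
  R4 @ bar1.0: E3/A3 P4 untreated
  R4 @ bar4.0: D3/E4 M2 untreated
  R7 @ bar4.2: E4->F3 leap 11st
  R4 @ bar5.0: B2/F3 TT untreated
  R7 @ bar5.2: F3->B3 leap 6st
  R4 @ bar10.0: B2/E3 P4 untreated
  R8 @ bar10.0: penult P4 not 3rd/6th
  R4 @ bar10.2: B2/F3 TT untreated
  R2 @ bar11.0: B2/F3 TT -> C3/C4 P8 similar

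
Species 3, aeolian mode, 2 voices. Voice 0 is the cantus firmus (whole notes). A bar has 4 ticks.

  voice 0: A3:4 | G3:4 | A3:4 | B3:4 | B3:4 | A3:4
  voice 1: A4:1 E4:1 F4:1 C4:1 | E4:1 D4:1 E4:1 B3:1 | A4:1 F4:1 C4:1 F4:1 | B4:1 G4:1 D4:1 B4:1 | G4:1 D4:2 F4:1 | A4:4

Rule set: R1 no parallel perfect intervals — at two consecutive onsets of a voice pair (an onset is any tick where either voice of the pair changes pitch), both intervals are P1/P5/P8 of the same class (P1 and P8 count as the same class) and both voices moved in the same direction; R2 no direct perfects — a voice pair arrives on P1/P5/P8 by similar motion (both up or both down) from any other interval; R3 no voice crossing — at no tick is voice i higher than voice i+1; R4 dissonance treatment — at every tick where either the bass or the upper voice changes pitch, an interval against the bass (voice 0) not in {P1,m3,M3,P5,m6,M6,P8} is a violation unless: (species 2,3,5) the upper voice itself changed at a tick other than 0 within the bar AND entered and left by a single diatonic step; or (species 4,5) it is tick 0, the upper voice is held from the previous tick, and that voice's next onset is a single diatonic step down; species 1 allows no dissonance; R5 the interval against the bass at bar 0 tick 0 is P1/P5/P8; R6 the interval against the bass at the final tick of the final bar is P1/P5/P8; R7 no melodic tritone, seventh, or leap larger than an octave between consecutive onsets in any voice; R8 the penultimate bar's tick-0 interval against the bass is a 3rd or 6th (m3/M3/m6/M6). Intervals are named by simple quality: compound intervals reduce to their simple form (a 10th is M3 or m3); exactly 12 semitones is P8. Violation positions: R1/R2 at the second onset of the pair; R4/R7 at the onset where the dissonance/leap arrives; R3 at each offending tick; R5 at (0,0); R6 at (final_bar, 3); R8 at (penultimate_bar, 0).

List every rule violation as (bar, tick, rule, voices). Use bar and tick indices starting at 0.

bar 0: v0=A3 v1=A4 downbeat P8
bar 1: v0=G3 v1=E4 downbeat M6
bar 2: v0=A3 v1=A4 downbeat P8
bar 3: v0=B3 v1=B4 downbeat P8
bar 4: v0=B3 v1=G4 downbeat m6
bar 5: v0=A3 v1=A4 downbeat P8
  -> R2 @ bar 2 tick 0 v(0, 1): G3/B3 M3 -> A3/A4 P8 similar
  -> R7 @ bar 2 tick 0 v(1,): B3->A4 leap 10st
  -> R2 @ bar 3 tick 0 v(0, 1): A3/F4 m6 -> B3/B4 P8 similar
  -> R7 @ bar 3 tick 0 v(1,): F4->B4 leap 6st
  -> R4 @ bar 4 tick 3 v(0, 1): B3/F4 TT untreated

(2, 0, R2, (0, 1))
(2, 0, R7, (1,))
(3, 0, R2, (0, 1))
(3, 0, R7, (1,))
(4, 3, R4, (0, 1))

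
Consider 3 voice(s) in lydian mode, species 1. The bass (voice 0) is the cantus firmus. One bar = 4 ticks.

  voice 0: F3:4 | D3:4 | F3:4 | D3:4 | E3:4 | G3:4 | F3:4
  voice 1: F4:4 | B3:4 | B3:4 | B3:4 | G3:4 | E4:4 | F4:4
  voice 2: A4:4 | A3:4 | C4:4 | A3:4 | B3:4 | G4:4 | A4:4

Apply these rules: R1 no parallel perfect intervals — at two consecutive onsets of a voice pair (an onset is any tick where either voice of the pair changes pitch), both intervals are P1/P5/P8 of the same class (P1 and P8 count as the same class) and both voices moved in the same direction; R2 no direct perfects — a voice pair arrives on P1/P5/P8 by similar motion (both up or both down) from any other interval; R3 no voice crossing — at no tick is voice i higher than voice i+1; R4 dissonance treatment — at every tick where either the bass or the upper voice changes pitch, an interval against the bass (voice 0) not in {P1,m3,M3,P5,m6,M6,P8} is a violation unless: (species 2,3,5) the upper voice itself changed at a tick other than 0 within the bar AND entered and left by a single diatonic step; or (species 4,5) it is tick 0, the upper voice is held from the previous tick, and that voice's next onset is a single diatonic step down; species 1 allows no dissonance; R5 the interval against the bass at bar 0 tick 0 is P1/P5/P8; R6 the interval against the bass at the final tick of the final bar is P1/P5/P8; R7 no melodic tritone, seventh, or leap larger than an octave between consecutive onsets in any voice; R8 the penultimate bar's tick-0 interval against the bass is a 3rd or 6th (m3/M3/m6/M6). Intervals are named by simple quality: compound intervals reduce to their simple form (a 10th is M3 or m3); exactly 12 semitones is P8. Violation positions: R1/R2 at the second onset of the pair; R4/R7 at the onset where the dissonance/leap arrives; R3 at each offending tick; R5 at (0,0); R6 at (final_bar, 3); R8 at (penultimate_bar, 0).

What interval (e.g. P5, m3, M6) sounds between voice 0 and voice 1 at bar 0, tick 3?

voice 0=F3 voice 1=F4 -> P8

P8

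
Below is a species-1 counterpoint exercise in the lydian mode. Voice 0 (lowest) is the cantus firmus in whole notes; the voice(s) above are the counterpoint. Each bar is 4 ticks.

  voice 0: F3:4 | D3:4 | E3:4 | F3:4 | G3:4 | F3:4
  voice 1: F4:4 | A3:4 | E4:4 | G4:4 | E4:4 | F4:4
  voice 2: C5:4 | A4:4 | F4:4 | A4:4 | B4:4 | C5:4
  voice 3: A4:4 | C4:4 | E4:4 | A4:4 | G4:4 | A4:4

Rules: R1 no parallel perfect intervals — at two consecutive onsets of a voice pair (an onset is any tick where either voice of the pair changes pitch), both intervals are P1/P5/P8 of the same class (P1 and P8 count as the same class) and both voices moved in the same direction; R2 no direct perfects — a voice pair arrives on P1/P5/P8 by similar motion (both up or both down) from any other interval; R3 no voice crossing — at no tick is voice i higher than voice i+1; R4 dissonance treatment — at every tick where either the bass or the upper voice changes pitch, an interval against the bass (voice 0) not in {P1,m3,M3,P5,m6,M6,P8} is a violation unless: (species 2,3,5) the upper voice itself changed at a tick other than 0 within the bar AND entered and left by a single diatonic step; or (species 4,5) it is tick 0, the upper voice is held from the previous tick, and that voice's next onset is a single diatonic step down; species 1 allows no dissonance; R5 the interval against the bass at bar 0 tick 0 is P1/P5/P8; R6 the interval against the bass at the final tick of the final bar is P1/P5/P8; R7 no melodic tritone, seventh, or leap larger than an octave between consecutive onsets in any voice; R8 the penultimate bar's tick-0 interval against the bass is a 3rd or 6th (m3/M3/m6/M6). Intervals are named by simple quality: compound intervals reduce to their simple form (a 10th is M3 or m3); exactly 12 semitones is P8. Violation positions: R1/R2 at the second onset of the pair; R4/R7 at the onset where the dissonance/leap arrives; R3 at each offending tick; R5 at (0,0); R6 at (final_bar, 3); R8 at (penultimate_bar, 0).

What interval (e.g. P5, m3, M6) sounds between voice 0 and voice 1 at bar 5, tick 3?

voice 0=F3 voice 1=F4 -> P8

P8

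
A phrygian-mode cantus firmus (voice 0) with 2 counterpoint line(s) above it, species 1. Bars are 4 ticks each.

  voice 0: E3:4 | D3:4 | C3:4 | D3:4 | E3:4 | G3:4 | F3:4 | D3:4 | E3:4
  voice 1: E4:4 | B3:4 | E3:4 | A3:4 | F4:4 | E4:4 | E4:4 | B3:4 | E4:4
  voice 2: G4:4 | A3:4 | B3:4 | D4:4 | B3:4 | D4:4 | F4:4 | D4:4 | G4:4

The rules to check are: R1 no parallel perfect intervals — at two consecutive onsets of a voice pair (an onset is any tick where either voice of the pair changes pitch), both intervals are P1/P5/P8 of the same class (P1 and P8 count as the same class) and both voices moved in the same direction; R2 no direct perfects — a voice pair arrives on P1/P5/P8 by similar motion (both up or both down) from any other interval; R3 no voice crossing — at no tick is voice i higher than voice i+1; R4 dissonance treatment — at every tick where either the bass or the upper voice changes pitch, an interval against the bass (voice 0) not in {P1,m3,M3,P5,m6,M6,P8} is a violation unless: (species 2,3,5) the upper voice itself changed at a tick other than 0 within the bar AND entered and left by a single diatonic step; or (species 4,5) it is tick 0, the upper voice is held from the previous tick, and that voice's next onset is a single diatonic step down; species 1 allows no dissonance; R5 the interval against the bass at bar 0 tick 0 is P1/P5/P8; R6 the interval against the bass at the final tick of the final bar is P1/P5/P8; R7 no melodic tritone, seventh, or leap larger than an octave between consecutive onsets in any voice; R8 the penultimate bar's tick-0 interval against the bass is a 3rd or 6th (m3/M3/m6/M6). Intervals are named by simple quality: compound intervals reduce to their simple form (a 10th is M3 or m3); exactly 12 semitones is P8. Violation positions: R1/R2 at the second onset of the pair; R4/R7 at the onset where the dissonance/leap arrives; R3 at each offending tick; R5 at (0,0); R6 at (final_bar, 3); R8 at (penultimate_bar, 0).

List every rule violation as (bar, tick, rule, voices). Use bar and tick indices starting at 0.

(0, 0, R5, (0, 2))
(1, 0, R2, (0, 2))
(1, 0, R3, (1, 2))
(1, 0, R7, (2,))
(1, 1, R3, (1, 2))
(1, 2, R3, (1, 2))
(1, 3, R3, (1, 2))
(2, 0, R4, (0, 2))
(3, 0, R2, (0, 1))
(3, 0, R2, (0, 2))
(4, 0, R3, (1, 2))
(4, 0, R4, (0, 1))
(4, 1, R3, (1, 2))
(4, 2, R3, (1, 2))
(4, 3, R3, (1, 2))
(5, 0, R1, (0, 2))
(5, 0, R3, (1, 2))
(5, 1, R3, (1, 2))
(5, 2, R3, (1, 2))
(5, 3, R3, (1, 2))
(6, 0, R4, (0, 1))
(7, 0, R1, (0, 2))
(7, 0, R8, (0, 2))
(8, 0, R2, (0, 1))
(8, 3, R6, (0, 2))

bar 0: v0=E3 v1=E4 v2=G4 downbeat m3
bar 1: v0=D3 v1=B3 v2=A3 downbeat P5
bar 2: v0=C3 v1=E3 v2=B3 downbeat M7
bar 3: v0=D3 v1=A3 v2=D4 downbeat P8
bar 4: v0=E3 v1=F4 v2=B3 downbeat P5
bar 5: v0=G3 v1=E4 v2=D4 downbeat P5
bar 6: v0=F3 v1=E4 v2=F4 downbeat P8
bar 7: v0=D3 v1=B3 v2=D4 downbeat P8
bar 8: v0=E3 v1=E4 v2=G4 downbeat m3
  -> R5 @ bar 0 tick 0 v(0, 2): opens on m3
  -> R2 @ bar 1 tick 0 v(0, 2): E3/G4 m3 -> D3/A3 P5 similar
  -> R3 @ bar 1 tick 0 v(1, 2): B3 above A3
  -> R7 @ bar 1 tick 0 v(2,): G4->A3 leap 10st
  -> R3 @ bar 1 tick 1 v(1, 2): B3 above A3
  -> R3 @ bar 1 tick 2 v(1, 2): B3 above A3
  -> R3 @ bar 1 tick 3 v(1, 2): B3 above A3
  -> R4 @ bar 2 tick 0 v(0, 2): C3/B3 M7 untreated
  -> R2 @ bar 3 tick 0 v(0, 1): C3/E3 M3 -> D3/A3 P5 similar
  -> R2 @ bar 3 tick 0 v(0, 2): C3/B3 M7 -> D3/D4 P8 similar
  -> R3 @ bar 4 tick 0 v(1, 2): F4 above B3
  -> R4 @ bar 4 tick 0 v(0, 1): E3/F4 m2 untreated
  -> R3 @ bar 4 tick 1 v(1, 2): F4 above B3
  -> R3 @ bar 4 tick 2 v(1, 2): F4 above B3
  -> R3 @ bar 4 tick 3 v(1, 2): F4 above B3
  -> R1 @ bar 5 tick 0 v(0, 2): E3/B3 P5 -> G3/D4 P5 similar
  -> R3 @ bar 5 tick 0 v(1, 2): E4 above D4
  -> R3 @ bar 5 tick 1 v(1, 2): E4 above D4
  -> R3 @ bar 5 tick 2 v(1, 2): E4 above D4
  -> R3 @ bar 5 tick 3 v(1, 2): E4 above D4
  -> R4 @ bar 6 tick 0 v(0, 1): F3/E4 M7 untreated
  -> R1 @ bar 7 tick 0 v(0, 2): F3/F4 P8 -> D3/D4 P8 similar
  -> R8 @ bar 7 tick 0 v(0, 2): penult P8 not 3rd/6th
  -> R2 @ bar 8 tick 0 v(0, 1): D3/B3 M6 -> E3/E4 P8 similar
  -> R6 @ bar 8 tick 3 v(0, 2): closes on m3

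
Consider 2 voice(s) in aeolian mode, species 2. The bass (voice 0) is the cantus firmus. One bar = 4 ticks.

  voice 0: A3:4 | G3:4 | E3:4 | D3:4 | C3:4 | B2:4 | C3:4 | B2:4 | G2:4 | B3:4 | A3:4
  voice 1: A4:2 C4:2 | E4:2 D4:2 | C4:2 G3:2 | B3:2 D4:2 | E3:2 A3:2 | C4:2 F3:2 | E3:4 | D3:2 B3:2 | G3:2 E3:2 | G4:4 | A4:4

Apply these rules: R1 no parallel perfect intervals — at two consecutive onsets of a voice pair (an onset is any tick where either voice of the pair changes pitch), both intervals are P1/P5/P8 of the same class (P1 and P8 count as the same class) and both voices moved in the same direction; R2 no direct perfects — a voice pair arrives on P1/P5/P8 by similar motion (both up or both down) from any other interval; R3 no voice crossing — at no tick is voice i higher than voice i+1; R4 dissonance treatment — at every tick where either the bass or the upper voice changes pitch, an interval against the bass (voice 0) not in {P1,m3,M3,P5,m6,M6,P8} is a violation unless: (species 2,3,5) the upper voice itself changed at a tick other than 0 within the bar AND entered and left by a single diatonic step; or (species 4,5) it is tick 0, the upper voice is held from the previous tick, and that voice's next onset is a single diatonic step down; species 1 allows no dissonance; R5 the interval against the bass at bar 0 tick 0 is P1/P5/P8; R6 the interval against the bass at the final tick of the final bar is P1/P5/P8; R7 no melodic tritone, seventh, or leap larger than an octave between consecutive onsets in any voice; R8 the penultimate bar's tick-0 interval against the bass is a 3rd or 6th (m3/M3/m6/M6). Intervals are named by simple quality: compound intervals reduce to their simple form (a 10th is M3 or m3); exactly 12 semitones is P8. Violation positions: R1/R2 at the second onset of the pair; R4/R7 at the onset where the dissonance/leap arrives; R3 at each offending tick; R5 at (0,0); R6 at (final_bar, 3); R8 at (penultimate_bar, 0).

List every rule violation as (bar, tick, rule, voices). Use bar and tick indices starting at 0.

(4, 0, R7, (1,))
(5, 0, R4, (0, 1))
(5, 2, R4, (0, 1))
(8, 0, R1, (0, 1))
(9, 0, R7, (0,))
(9, 0, R7, (1,))

bar 0: v0=A3 v1=A4 downbeat P8
bar 1: v0=G3 v1=E4 downbeat M6
bar 2: v0=E3 v1=C4 downbeat m6
bar 3: v0=D3 v1=B3 downbeat M6
bar 4: v0=C3 v1=E3 downbeat M3
bar 5: v0=B2 v1=C4 downbeat m2
bar 6: v0=C3 v1=E3 downbeat M3
bar 7: v0=B2 v1=D3 downbeat m3
bar 8: v0=G2 v1=G3 downbeat P8
bar 9: v0=B3 v1=G4 downbeat m6
bar 10: v0=A3 v1=A4 downbeat P8
  -> R7 @ bar 4 tick 0 v(1,): D4->E3 leap 10st
  -> R4 @ bar 5 tick 0 v(0, 1): B2/C4 m2 untreated
  -> R4 @ bar 5 tick 2 v(0, 1): B2/F3 TT untreated
  -> R1 @ bar 8 tick 0 v(0, 1): B2/B3 P8 -> G2/G3 P8 similar
  -> R7 @ bar 9 tick 0 v(0,): G2->B3 leap 16st
  -> R7 @ bar 9 tick 0 v(1,): E3->G4 leap 15st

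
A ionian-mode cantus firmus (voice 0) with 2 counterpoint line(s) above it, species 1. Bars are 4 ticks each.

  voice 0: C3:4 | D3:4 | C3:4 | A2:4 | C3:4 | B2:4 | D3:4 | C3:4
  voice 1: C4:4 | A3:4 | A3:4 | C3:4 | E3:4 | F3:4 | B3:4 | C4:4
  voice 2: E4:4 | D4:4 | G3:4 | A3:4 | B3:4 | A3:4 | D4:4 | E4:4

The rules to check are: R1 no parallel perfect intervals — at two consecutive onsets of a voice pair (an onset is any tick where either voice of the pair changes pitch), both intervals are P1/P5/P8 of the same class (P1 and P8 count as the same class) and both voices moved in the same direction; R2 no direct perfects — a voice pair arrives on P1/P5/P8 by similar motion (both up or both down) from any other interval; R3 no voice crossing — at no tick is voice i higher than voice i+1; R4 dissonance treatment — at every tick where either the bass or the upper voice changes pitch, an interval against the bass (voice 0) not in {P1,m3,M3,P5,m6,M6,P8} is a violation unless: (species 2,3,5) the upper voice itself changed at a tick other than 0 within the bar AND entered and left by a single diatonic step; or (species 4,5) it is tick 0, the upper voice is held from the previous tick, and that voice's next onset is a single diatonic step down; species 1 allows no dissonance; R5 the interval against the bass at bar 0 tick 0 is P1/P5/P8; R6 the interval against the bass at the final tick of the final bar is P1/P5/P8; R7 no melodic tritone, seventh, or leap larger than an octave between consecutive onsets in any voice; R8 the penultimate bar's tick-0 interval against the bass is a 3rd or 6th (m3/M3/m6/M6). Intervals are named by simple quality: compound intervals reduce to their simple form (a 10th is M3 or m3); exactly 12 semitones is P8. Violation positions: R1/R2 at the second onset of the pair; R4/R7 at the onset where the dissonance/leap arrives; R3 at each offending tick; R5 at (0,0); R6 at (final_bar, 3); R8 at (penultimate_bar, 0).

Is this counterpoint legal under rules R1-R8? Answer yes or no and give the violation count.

No (14 violations)

bar 0: v0=C3 v1=C4 v2=E4 (M3)
bar 1: v0=D3 v1=A3 v2=D4 (P8)
bar 2: v0=C3 v1=A3 v2=G3 (P5)
bar 3: v0=A2 v1=C3 v2=A3 (P8)
bar 4: v0=C3 v1=E3 v2=B3 (M7)
bar 5: v0=B2 v1=F3 v2=A3 (m7)
bar 6: v0=D3 v1=B3 v2=D4 (P8)
bar 7: v0=C3 v1=C4 v2=E4 (M3)
  R5 @ bar0.0: opens on M3
  R2 @ bar2.0: D3/D4 P8 -> C3/G3 P5 similar
  R3 @ bar2.0: A3 above G3
  R3 @ bar2.1: A3 above G3
  R3 @ bar2.2: A3 above G3
  R3 @ bar2.3: A3 above G3
  R2 @ bar4.0: C3/A3 M6 -> E3/B3 P5 similar
  R4 @ bar4.0: C3/B3 M7 untreated
  R4 @ bar5.0: B2/F3 TT untreated
  R4 @ bar5.0: B2/A3 m7 untreated
  R2 @ bar6.0: B2/A3 m7 -> D3/D4 P8 similar
  R7 @ bar6.0: F3->B3 leap 6st
  R8 @ bar6.0: penult P8 not 3rd/6th
  R6 @ bar7.3: closes on M3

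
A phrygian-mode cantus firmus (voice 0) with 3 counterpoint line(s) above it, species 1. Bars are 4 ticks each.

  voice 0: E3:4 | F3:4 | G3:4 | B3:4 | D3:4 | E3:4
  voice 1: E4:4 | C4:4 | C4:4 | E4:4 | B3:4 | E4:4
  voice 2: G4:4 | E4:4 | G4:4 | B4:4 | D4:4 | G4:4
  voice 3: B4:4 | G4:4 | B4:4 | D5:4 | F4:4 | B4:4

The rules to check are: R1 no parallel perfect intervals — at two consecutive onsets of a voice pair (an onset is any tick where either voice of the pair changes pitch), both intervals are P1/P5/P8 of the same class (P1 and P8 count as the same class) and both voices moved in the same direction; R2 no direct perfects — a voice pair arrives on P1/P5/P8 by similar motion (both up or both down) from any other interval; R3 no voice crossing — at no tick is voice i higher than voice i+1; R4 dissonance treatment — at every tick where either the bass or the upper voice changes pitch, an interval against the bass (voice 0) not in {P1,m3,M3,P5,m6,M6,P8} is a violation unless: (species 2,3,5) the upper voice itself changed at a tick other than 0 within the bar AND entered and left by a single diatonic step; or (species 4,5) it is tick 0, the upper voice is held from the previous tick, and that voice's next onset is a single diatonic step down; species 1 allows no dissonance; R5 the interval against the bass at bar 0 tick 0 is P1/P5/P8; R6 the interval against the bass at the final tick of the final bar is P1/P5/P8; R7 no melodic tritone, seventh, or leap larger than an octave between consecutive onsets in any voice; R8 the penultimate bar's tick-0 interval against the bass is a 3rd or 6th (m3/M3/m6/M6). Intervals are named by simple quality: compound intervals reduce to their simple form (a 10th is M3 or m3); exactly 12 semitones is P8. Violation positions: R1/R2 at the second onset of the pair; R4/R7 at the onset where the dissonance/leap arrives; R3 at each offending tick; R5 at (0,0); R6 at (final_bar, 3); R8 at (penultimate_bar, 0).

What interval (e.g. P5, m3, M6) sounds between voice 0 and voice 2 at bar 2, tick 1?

voice 0=G3 voice 2=G4 -> P8

P8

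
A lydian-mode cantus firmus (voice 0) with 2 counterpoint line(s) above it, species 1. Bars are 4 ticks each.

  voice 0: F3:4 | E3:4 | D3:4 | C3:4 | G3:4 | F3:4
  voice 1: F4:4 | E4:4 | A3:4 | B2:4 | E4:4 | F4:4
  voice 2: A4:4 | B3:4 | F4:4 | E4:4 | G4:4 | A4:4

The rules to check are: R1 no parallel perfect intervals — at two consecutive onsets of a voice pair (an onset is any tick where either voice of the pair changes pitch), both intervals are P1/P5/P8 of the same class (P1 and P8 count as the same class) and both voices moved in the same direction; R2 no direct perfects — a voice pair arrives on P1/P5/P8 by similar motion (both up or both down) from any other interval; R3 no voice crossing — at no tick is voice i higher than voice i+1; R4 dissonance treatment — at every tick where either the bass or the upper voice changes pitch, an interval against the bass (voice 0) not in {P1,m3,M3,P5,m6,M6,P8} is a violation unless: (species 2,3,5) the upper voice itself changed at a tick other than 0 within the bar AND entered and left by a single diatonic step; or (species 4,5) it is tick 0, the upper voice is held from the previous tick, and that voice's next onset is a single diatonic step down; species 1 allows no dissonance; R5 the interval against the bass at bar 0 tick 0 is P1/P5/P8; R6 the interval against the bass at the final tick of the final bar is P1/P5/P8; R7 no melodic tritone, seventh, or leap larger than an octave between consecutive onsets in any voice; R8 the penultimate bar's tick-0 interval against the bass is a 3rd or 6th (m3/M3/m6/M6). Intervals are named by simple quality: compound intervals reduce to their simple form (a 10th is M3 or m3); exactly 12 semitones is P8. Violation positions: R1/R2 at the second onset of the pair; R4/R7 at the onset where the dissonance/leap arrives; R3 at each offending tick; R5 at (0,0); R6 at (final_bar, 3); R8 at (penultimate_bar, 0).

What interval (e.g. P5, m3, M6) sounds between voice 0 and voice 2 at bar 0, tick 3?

M3

voice 0=F3 voice 2=A4 -> M3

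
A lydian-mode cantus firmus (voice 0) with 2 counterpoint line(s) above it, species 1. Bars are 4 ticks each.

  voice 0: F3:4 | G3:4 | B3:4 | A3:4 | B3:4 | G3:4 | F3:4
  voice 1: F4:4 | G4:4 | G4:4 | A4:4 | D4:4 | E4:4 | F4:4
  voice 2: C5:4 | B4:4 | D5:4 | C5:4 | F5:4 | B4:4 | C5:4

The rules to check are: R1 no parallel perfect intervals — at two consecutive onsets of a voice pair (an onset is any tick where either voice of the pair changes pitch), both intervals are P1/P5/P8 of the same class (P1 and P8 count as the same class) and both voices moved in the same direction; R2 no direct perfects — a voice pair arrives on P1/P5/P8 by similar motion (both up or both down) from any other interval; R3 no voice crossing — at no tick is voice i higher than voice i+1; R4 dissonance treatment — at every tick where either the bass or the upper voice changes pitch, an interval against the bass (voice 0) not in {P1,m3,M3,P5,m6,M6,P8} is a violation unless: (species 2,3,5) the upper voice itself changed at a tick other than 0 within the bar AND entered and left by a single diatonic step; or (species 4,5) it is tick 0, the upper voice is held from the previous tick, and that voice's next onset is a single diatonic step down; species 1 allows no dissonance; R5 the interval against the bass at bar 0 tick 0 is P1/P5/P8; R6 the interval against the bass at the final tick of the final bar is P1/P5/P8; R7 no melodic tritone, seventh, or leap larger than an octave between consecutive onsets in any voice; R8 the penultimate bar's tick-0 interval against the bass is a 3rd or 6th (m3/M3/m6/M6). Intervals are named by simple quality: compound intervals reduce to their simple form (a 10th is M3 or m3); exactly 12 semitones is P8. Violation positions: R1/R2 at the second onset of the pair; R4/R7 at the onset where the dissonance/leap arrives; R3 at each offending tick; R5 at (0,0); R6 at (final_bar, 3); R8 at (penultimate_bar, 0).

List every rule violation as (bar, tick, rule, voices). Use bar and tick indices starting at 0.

bar 0: v0=F3 v1=F4 v2=C5 downbeat P5
bar 1: v0=G3 v1=G4 v2=B4 downbeat M3
bar 2: v0=B3 v1=G4 v2=D5 downbeat m3
bar 3: v0=A3 v1=A4 v2=C5 downbeat m3
bar 4: v0=B3 v1=D4 v2=F5 downbeat TT
bar 5: v0=G3 v1=E4 v2=B4 downbeat M3
bar 6: v0=F3 v1=F4 v2=C5 downbeat P5
  -> R1 @ bar 1 tick 0 v(0, 1): F3/F4 P8 -> G3/G4 P8 similar
  -> R4 @ bar 4 tick 0 v(0, 2): B3/F5 TT untreated
  -> R7 @ bar 5 tick 0 v(2,): F5->B4 leap 6st
  -> R1 @ bar 6 tick 0 v(1, 2): E4/B4 P5 -> F4/C5 P5 similar

(1, 0, R1, (0, 1))
(4, 0, R4, (0, 2))
(5, 0, R7, (2,))
(6, 0, R1, (1, 2))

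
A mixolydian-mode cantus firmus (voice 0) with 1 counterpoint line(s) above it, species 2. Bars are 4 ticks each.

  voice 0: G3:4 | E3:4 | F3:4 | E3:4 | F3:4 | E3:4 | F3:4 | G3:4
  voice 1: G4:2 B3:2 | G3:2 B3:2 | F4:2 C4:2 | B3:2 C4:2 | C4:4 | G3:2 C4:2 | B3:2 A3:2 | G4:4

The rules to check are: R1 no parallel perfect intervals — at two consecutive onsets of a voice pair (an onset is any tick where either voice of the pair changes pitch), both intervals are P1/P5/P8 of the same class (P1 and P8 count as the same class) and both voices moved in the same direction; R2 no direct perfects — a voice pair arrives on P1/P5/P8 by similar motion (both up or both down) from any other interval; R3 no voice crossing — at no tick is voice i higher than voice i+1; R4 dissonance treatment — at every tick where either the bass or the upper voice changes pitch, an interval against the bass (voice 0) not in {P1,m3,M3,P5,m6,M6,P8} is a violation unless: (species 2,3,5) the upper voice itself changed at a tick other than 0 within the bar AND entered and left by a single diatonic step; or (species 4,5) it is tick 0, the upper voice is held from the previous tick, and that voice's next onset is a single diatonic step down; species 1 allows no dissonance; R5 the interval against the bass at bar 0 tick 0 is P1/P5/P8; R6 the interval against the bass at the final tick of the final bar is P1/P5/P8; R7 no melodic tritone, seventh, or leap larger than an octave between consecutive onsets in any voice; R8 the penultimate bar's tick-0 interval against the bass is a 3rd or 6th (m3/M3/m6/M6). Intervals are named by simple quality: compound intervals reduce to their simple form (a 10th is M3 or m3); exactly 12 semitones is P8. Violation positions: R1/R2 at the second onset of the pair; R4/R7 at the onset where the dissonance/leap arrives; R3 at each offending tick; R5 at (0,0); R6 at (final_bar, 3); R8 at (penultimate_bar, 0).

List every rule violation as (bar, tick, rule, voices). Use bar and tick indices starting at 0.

(2, 0, R2, (0, 1))
(2, 0, R7, (1,))
(3, 0, R1, (0, 1))
(6, 0, R4, (0, 1))
(6, 0, R8, (0, 1))
(7, 0, R2, (0, 1))
(7, 0, R7, (1,))

bar 0: v0=G3 v1=G4 downbeat P8
bar 1: v0=E3 v1=G3 downbeat m3
bar 2: v0=F3 v1=F4 downbeat P8
bar 3: v0=E3 v1=B3 downbeat P5
bar 4: v0=F3 v1=C4 downbeat P5
bar 5: v0=E3 v1=G3 downbeat m3
bar 6: v0=F3 v1=B3 downbeat TT
bar 7: v0=G3 v1=G4 downbeat P8
  -> R2 @ bar 2 tick 0 v(0, 1): E3/B3 P5 -> F3/F4 P8 similar
  -> R7 @ bar 2 tick 0 v(1,): B3->F4 leap 6st
  -> R1 @ bar 3 tick 0 v(0, 1): F3/C4 P5 -> E3/B3 P5 similar
  -> R4 @ bar 6 tick 0 v(0, 1): F3/B3 TT untreated
  -> R8 @ bar 6 tick 0 v(0, 1): penult TT not 3rd/6th
  -> R2 @ bar 7 tick 0 v(0, 1): F3/A3 M3 -> G3/G4 P8 similar
  -> R7 @ bar 7 tick 0 v(1,): A3->G4 leap 10st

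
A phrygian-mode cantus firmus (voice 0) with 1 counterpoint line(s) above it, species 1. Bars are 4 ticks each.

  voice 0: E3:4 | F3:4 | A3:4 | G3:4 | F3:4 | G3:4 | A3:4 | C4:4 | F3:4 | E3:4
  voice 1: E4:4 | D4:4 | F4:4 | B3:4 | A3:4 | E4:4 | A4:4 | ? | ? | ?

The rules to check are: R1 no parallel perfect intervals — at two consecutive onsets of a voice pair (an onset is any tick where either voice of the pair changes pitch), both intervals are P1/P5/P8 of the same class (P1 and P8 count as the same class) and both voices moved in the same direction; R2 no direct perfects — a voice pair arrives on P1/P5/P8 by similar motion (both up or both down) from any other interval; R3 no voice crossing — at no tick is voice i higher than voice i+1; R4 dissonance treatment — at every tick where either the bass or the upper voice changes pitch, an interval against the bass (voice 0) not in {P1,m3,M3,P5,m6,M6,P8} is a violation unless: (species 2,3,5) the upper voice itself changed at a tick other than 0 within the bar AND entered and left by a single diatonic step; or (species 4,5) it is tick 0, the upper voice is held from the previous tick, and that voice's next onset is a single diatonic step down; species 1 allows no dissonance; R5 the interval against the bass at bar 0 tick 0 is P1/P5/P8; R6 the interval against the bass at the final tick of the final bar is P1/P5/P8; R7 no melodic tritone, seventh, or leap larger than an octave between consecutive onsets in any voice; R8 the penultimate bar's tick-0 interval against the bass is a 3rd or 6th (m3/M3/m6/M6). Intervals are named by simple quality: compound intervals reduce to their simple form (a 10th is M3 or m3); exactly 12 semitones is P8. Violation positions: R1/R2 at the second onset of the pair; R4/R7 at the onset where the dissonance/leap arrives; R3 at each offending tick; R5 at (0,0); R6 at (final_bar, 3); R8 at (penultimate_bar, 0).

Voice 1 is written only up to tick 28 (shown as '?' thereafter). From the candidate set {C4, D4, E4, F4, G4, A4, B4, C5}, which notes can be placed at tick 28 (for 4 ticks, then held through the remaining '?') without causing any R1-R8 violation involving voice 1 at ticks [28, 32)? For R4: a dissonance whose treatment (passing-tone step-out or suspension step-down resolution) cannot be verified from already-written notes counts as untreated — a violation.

C4: legal
D4: violates R4
E4: legal
F4: violates R4
G4: legal
A4: legal
B4: violates R4
C5: violates R1

{A4, C4, E4, G4}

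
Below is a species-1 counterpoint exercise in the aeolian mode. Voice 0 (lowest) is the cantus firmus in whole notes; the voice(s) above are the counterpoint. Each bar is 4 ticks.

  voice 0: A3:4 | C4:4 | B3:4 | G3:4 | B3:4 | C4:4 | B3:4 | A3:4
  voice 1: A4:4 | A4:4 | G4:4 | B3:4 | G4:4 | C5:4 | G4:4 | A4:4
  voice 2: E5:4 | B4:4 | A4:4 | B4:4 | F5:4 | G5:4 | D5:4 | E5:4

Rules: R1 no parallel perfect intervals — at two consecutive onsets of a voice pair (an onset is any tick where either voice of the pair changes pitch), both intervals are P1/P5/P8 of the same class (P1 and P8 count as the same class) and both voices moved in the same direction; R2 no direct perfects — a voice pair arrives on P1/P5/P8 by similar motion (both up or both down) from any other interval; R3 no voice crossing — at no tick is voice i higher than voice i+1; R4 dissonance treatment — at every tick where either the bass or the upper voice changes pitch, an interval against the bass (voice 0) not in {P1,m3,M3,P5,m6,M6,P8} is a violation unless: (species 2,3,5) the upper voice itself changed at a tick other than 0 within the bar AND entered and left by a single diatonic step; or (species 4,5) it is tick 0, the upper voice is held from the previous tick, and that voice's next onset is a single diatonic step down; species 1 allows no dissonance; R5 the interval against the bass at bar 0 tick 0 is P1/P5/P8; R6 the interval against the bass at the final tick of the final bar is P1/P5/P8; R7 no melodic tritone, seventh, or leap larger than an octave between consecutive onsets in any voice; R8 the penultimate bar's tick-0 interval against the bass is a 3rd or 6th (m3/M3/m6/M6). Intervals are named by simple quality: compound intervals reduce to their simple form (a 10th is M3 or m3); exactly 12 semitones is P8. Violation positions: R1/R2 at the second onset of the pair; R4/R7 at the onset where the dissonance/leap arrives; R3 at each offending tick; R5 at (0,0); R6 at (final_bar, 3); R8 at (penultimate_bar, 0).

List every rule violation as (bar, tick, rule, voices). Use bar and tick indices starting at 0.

bar 0: v0=A3 v1=A4 v2=E5 downbeat P5
bar 1: v0=C4 v1=A4 v2=B4 downbeat M7
bar 2: v0=B3 v1=G4 v2=A4 downbeat m7
bar 3: v0=G3 v1=B3 v2=B4 downbeat M3
bar 4: v0=B3 v1=G4 v2=F5 downbeat TT
bar 5: v0=C4 v1=C5 v2=G5 downbeat P5
bar 6: v0=B3 v1=G4 v2=D5 downbeat m3
bar 7: v0=A3 v1=A4 v2=E5 downbeat P5
  -> R4 @ bar 1 tick 0 v(0, 2): C4/B4 M7 untreated
  -> R4 @ bar 2 tick 0 v(0, 2): B3/A4 m7 untreated
  -> R4 @ bar 4 tick 0 v(0, 2): B3/F5 TT untreated
  -> R7 @ bar 4 tick 0 v(2,): B4->F5 leap 6st
  -> R2 @ bar 5 tick 0 v(0, 1): B3/G4 m6 -> C4/C5 P8 similar
  -> R2 @ bar 5 tick 0 v(0, 2): B3/F5 TT -> C4/G5 P5 similar
  -> R2 @ bar 5 tick 0 v(1, 2): G4/F5 m7 -> C5/G5 P5 similar
  -> R1 @ bar 6 tick 0 v(1, 2): C5/G5 P5 -> G4/D5 P5 similar
  -> R1 @ bar 7 tick 0 v(1, 2): G4/D5 P5 -> A4/E5 P5 similar

(1, 0, R4, (0, 2))
(2, 0, R4, (0, 2))
(4, 0, R4, (0, 2))
(4, 0, R7, (2,))
(5, 0, R2, (0, 1))
(5, 0, R2, (0, 2))
(5, 0, R2, (1, 2))
(6, 0, R1, (1, 2))
(7, 0, R1, (1, 2))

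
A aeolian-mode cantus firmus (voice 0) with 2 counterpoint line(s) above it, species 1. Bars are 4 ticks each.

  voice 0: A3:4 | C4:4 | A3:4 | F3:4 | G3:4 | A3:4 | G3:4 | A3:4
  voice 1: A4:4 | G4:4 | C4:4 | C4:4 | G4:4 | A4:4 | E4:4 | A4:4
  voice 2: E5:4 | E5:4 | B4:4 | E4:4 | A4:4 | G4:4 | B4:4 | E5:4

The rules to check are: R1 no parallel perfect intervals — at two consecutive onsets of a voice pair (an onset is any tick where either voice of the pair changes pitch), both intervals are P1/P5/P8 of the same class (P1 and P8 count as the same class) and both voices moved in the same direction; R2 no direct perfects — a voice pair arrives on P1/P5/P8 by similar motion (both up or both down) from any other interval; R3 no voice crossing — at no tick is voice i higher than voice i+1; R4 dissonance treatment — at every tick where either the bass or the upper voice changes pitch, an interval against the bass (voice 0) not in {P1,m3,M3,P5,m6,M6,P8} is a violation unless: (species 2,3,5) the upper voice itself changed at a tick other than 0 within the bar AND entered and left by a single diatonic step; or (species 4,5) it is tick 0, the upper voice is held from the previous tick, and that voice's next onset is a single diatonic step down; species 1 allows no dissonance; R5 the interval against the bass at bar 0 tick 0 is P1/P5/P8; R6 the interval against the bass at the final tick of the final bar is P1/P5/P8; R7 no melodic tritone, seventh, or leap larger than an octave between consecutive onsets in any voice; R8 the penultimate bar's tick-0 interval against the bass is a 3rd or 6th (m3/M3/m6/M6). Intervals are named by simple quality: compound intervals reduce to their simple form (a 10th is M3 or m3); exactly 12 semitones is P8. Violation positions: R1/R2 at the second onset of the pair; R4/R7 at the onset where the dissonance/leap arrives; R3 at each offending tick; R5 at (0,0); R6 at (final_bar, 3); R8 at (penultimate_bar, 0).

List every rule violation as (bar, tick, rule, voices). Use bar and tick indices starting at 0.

(2, 0, R4, (0, 2))
(3, 0, R4, (0, 2))
(4, 0, R2, (0, 1))
(4, 0, R4, (0, 2))
(5, 0, R1, (0, 1))
(5, 0, R3, (1, 2))
(5, 0, R4, (0, 2))
(5, 1, R3, (1, 2))
(5, 2, R3, (1, 2))
(5, 3, R3, (1, 2))
(7, 0, R1, (1, 2))
(7, 0, R2, (0, 1))
(7, 0, R2, (0, 2))

bar 0: v0=A3 v1=A4 v2=E5 downbeat P5
bar 1: v0=C4 v1=G4 v2=E5 downbeat M3
bar 2: v0=A3 v1=C4 v2=B4 downbeat M2
bar 3: v0=F3 v1=C4 v2=E4 downbeat M7
bar 4: v0=G3 v1=G4 v2=A4 downbeat M2
bar 5: v0=A3 v1=A4 v2=G4 downbeat m7
bar 6: v0=G3 v1=E4 v2=B4 downbeat M3
bar 7: v0=A3 v1=A4 v2=E5 downbeat P5
  -> R4 @ bar 2 tick 0 v(0, 2): A3/B4 M2 untreated
  -> R4 @ bar 3 tick 0 v(0, 2): F3/E4 M7 untreated
  -> R2 @ bar 4 tick 0 v(0, 1): F3/C4 P5 -> G3/G4 P8 similar
  -> R4 @ bar 4 tick 0 v(0, 2): G3/A4 M2 untreated
  -> R1 @ bar 5 tick 0 v(0, 1): G3/G4 P8 -> A3/A4 P8 similar
  -> R3 @ bar 5 tick 0 v(1, 2): A4 above G4
  -> R4 @ bar 5 tick 0 v(0, 2): A3/G4 m7 untreated
  -> R3 @ bar 5 tick 1 v(1, 2): A4 above G4
  -> R3 @ bar 5 tick 2 v(1, 2): A4 above G4
  -> R3 @ bar 5 tick 3 v(1, 2): A4 above G4
  -> R1 @ bar 7 tick 0 v(1, 2): E4/B4 P5 -> A4/E5 P5 similar
  -> R2 @ bar 7 tick 0 v(0, 1): G3/E4 M6 -> A3/A4 P8 similar
  -> R2 @ bar 7 tick 0 v(0, 2): G3/B4 M3 -> A3/E5 P5 similar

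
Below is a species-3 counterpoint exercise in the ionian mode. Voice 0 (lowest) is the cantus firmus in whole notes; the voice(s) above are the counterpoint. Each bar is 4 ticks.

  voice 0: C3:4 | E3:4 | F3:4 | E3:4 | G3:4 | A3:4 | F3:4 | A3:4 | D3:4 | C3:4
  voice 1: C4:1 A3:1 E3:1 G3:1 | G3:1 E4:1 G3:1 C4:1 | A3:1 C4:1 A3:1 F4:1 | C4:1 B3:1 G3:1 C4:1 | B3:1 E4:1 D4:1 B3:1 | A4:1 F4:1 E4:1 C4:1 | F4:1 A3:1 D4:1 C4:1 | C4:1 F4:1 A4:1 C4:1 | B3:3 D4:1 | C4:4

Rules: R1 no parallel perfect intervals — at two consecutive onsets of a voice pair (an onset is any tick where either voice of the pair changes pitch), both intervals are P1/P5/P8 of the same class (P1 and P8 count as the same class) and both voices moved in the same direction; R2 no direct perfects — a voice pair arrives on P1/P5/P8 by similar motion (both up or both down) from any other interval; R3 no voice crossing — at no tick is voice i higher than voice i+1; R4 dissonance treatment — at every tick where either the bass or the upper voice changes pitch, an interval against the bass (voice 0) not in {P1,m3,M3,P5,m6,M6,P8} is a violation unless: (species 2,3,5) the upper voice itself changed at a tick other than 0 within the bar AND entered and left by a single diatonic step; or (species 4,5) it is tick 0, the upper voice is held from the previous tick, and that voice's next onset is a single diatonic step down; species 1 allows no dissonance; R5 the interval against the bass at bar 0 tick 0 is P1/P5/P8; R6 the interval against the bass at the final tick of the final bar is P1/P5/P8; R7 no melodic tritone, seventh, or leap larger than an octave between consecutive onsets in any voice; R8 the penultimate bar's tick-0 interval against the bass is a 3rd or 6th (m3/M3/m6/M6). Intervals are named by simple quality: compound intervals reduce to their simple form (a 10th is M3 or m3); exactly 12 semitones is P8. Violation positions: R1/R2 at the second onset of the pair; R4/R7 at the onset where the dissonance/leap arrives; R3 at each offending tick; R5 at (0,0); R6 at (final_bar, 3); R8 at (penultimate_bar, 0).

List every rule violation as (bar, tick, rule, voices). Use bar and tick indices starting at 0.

bar 0: v0=C3 v1=C4 downbeat P8
bar 1: v0=E3 v1=G3 downbeat m3
bar 2: v0=F3 v1=A3 downbeat M3
bar 3: v0=E3 v1=C4 downbeat m6
bar 4: v0=G3 v1=B3 downbeat M3
bar 5: v0=A3 v1=A4 downbeat P8
bar 6: v0=F3 v1=F4 downbeat P8
bar 7: v0=A3 v1=C4 downbeat m3
bar 8: v0=D3 v1=B3 downbeat M6
bar 9: v0=C3 v1=C4 downbeat P8
  -> R2 @ bar 5 tick 0 v(0, 1): G3/B3 M3 -> A3/A4 P8 similar
  -> R7 @ bar 5 tick 0 v(1,): B3->A4 leap 10st
  -> R1 @ bar 9 tick 0 v(0, 1): D3/D4 P8 -> C3/C4 P8 similar

(5, 0, R2, (0, 1))
(5, 0, R7, (1,))
(9, 0, R1, (0, 1))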